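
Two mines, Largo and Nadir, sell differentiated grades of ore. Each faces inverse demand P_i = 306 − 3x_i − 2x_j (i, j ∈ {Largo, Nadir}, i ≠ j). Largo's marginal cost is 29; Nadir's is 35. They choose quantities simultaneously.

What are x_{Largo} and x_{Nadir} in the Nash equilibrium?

35, 33.5

Mine Largo's profit: π = x_{Largo}(306 − 3x_{Largo} − 2x_{Nadir}) − 29x_{Largo}.
∂π/∂x_{Largo} = 277 − 6x_{Largo} − 2x_{Nadir} = 0 ⇒ x_{Largo} = 277/6 − (1/3)x_{Nadir}.
Similarly x_{Nadir} = 271/6 − (1/3)x_{Largo}.
Plugging x_{Nadir} into Largo's best response: x_{Largo} = 277/6 − (1/3)(271/6 − (1/3)x_{Largo}) ⇒ (8/9)x_{Largo} = 280/9, so x_{Largo} = 35.
Then x_{Nadir} = 271/6 − (1/3)·35 = 33.5.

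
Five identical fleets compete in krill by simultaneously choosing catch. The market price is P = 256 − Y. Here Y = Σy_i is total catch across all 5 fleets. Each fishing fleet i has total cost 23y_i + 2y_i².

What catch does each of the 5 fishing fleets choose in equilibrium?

A representative fishing fleet's profit is π_i = y_i(256 − Y) − 23y_i − 2y_i², with Y = y_i + Σ_{j≠i} y_j.
First-order condition: 233 − 6y_i − Σ_{j≠i} y_j = 0.
Imposing symmetry (y_j = y for all j) turns Σ_{j≠i} y_j into 4y, so 233 = 10y and y = 23.3.

23.3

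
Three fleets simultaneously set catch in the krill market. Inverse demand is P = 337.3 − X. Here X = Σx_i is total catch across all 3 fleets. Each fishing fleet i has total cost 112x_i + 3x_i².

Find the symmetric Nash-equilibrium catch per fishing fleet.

A representative fishing fleet's profit is π_i = x_i(337.3 − X) − 112x_i − 3x_i², with X = x_i + Σ_{j≠i} x_j.
First-order condition: 225.3 − 8x_i − Σ_{j≠i} x_j = 0.
Imposing symmetry (x_j = x for all j) turns Σ_{j≠i} x_j into 2x, so 225.3 = 10x and x = 22.53.

22.53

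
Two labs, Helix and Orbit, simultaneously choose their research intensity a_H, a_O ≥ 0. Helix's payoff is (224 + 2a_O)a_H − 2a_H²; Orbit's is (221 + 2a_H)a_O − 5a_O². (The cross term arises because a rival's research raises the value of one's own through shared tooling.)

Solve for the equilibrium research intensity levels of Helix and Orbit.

74.5, 37

Expanding Helix's payoff: 224a_H + 2a_Oa_H − 2a_H².
∂π/∂a_H = 224 + 2a_O − 4a_H = 0, so a_H = 56 + 0.5a_O.
Likewise for Orbit: a_O = 22.1 + 0.2a_H.
Substituting the second reaction function into the first: a_H = 56 + 0.5(22.1 + 0.2a_H), which gives 0.9a_H = 67.05 ⇒ a_H = 74.5.
Then a_O = 22.1 + 0.2·74.5 = 37.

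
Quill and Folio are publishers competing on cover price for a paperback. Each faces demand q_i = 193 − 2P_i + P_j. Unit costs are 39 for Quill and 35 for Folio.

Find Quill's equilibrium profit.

5161.28

Quill's profit: π = (P_{Quill} − 39)(193 − 2P_{Quill} + P_{Folio}).
∂π/∂P_{Quill} = 271 − 4P_{Quill} + P_{Folio} = 0 ⇒ P_{Quill} = 67.75 + 0.25P_{Folio}.
Similarly P_{Folio} = 65.75 + 0.25P_{Quill}.
Substituting the second reaction function into the first: P_{Quill} = 67.75 + 0.25(65.75 + 0.25P_{Quill}), which gives 0.9375P_{Quill} = 84.1875 ⇒ P_{Quill} = 89.8.
Then P_{Folio} = 65.75 + 0.25·89.8 = 88.2.
q_{Quill} = 193 − 2·89.8 + 88.2 = 101.6.
Profit = (89.8 − 39)·101.6 = 5161.28.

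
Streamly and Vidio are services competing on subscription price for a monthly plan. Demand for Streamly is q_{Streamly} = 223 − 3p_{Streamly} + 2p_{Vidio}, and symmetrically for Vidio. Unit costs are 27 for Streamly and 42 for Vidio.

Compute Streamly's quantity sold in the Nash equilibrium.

155.4375

Streamly's profit: π = (p_{Streamly} − 27)(223 − 3p_{Streamly} + 2p_{Vidio}).
∂π/∂p_{Streamly} = 304 − 6p_{Streamly} + 2p_{Vidio} = 0 ⇒ p_{Streamly} = 152/3 + (1/3)p_{Vidio}.
Similarly p_{Vidio} = 349/6 + (1/3)p_{Streamly}.
Substituting the second reaction function into the first: p_{Streamly} = 152/3 + (1/3)(349/6 + (1/3)p_{Streamly}), which gives (8/9)p_{Streamly} = 1261/18 ⇒ p_{Streamly} = 78.8125.
Then p_{Vidio} = 349/6 + (1/3)·78.8125 = 84.4375.
q_{Streamly} = 223 − 3·78.8125 + 2·84.4375 = 155.4375.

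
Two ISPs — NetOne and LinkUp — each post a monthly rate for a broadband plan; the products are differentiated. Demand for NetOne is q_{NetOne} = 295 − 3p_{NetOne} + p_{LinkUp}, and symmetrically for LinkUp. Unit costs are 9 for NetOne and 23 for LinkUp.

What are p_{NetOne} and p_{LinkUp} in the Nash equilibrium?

65.6, 71.6

NetOne's profit: π = (p_{NetOne} − 9)(295 − 3p_{NetOne} + p_{LinkUp}).
∂π/∂p_{NetOne} = 322 − 6p_{NetOne} + p_{LinkUp} = 0 ⇒ p_{NetOne} = 161/3 + (1/6)p_{LinkUp}.
Similarly p_{LinkUp} = 182/3 + (1/6)p_{NetOne}.
Plugging p_{LinkUp} into NetOne's best response: p_{NetOne} = 161/3 + (1/6)(182/3 + (1/6)p_{NetOne}) ⇒ (35/36)p_{NetOne} = 574/9, so p_{NetOne} = 65.6.
Then p_{LinkUp} = 182/3 + (1/6)·65.6 = 71.6.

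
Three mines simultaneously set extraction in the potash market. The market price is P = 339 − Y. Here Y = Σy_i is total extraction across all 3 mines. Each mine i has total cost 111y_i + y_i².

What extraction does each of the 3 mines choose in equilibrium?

A representative mine's profit is π_i = y_i(339 − Y) − 111y_i − y_i², with Y = y_i + Σ_{j≠i} y_j.
First-order condition: 228 − 4y_i − Σ_{j≠i} y_j = 0.
Imposing symmetry (y_j = y for all j) turns Σ_{j≠i} y_j into 2y, so 228 = 6y and y = 38.

38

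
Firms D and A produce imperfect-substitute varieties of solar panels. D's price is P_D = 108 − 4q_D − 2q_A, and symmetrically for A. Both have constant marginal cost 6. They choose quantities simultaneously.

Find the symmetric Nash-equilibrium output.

10.2

Firm D's profit: π = q_D(108 − 4q_D − 2q_A) − 6q_D.
∂π/∂q_D = 102 − 8q_D − 2q_A = 0 ⇒ q_D = 12.75 − 0.25q_A.
Setting q_D = q_A in the reaction function: q_D = 12.75 − 0.25q_D, so q_D = 12.75 / 1.25 = 10.2.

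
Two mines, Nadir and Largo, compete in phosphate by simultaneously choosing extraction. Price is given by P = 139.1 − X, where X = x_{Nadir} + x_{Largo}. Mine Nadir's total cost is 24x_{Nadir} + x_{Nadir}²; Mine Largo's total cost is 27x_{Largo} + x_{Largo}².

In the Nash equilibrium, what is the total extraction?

Mine Nadir's profit: π = x_{Nadir}(139.1 − (x_{Nadir} + x_{Largo})) − 24x_{Nadir} − x_{Nadir}².
∂π/∂x_{Nadir} = 115.1 − 4x_{Nadir} − x_{Largo} = 0, so x_{Nadir} = 28.775 − 0.25x_{Largo}.
By the same steps for Largo: x_{Largo} = 28.025 − 0.25x_{Nadir}.
Substituting the second reaction function into the first: x_{Nadir} = 28.775 − 0.25(28.025 − 0.25x_{Nadir}), which gives 0.9375x_{Nadir} = 3483/160 ⇒ x_{Nadir} = 23.22.
Then x_{Largo} = 28.025 − 0.25·23.22 = 22.22.
Total extraction: 23.22 + 22.22 = 45.44.

45.44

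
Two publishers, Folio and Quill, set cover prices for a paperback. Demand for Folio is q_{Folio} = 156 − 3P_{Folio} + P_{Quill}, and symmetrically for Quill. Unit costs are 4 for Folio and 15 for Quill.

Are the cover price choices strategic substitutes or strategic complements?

Folio's profit: π = (P_{Folio} − 4)(156 − 3P_{Folio} + P_{Quill}).
∂π/∂P_{Folio} = 168 − 6P_{Folio} + P_{Quill} = 0 ⇒ P_{Folio} = 28 + (1/6)P_{Quill}.
The best-response slope dP_{Folio}/dP_{Quill} = 1/6 > 0: the reaction function is upward-sloping, so the choices are strategic complements.

strategic complements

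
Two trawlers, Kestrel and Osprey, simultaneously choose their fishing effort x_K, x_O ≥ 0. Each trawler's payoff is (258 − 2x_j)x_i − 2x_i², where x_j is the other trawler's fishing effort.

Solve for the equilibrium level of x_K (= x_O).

Kestrel's payoff is (258 − 2x_O)x_K − 2x_K².
∂π/∂x_K = 258 − 2x_O − 4x_K = 0, so x_K = 64.5 − 0.5x_O.
The game is symmetric, so in equilibrium x_O = x_K: the reaction function gives 1.5x_K = 64.5, hence x_K = 43.

43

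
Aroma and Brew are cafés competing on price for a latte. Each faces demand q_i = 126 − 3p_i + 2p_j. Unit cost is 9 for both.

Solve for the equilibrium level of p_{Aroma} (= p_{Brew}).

38.25

Aroma's profit: π = (p_{Aroma} − 9)(126 − 3p_{Aroma} + 2p_{Brew}).
∂π/∂p_{Aroma} = 153 − 6p_{Aroma} + 2p_{Brew} = 0 ⇒ p_{Aroma} = 25.5 + (1/3)p_{Brew}.
By symmetry p_{Brew} = p_{Aroma}; substituting into the reaction function, (2/3)p_{Aroma} = 25.5 and p_{Aroma} = 38.25.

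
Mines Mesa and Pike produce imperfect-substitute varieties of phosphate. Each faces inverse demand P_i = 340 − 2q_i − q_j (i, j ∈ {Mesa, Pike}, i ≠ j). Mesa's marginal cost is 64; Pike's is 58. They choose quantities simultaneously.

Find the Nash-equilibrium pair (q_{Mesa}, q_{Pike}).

Mine Mesa's profit: π = q_{Mesa}(340 − 2q_{Mesa} − q_{Pike}) − 64q_{Mesa}.
∂π/∂q_{Mesa} = 276 − 4q_{Mesa} − q_{Pike} = 0 ⇒ q_{Mesa} = 69 − 0.25q_{Pike}.
Similarly q_{Pike} = 70.5 − 0.25q_{Mesa}.
Plugging q_{Pike} into Mesa's best response: q_{Mesa} = 69 − 0.25(70.5 − 0.25q_{Mesa}) ⇒ 0.9375q_{Mesa} = 51.375, so q_{Mesa} = 54.8.
Then q_{Pike} = 70.5 − 0.25·54.8 = 56.8.

54.8, 56.8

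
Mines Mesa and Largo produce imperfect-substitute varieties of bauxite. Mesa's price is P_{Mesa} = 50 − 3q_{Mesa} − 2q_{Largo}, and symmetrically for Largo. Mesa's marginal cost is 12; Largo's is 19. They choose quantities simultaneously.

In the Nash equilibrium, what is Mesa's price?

27.5625

Mine Mesa's profit: π = q_{Mesa}(50 − 3q_{Mesa} − 2q_{Largo}) − 12q_{Mesa}.
∂π/∂q_{Mesa} = 38 − 6q_{Mesa} − 2q_{Largo} = 0 ⇒ q_{Mesa} = 19/3 − (1/3)q_{Largo}.
Similarly q_{Largo} = 31/6 − (1/3)q_{Mesa}.
Plugging q_{Largo} into Mesa's best response: q_{Mesa} = 19/3 − (1/3)(31/6 − (1/3)q_{Mesa}) ⇒ (8/9)q_{Mesa} = 83/18, so q_{Mesa} = 5.1875.
Then q_{Largo} = 31/6 − (1/3)·5.1875 = 3.4375.
P_{Mesa} = 50 − 3·5.1875 − 2·3.4375 = 27.5625.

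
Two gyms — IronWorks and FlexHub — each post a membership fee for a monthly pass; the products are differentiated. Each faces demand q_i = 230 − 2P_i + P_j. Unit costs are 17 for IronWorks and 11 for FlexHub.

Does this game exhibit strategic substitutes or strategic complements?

IronWorks's profit: π = (P_{IronWorks} − 17)(230 − 2P_{IronWorks} + P_{FlexHub}).
∂π/∂P_{IronWorks} = 264 − 4P_{IronWorks} + P_{FlexHub} = 0 ⇒ P_{IronWorks} = 66 + 0.25P_{FlexHub}.
The best-response slope dP_{IronWorks}/dP_{FlexHub} = 0.25 > 0: the reaction function is upward-sloping, so the choices are strategic complements.

strategic complements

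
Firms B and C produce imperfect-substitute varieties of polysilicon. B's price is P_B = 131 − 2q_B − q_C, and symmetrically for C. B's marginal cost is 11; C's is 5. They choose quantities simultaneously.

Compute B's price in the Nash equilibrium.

58.2

Firm B's profit: π = q_B(131 − 2q_B − q_C) − 11q_B.
∂π/∂q_B = 120 − 4q_B − q_C = 0 ⇒ q_B = 30 − 0.25q_C.
Similarly q_C = 31.5 − 0.25q_B.
Plugging q_C into B's best response: q_B = 30 − 0.25(31.5 − 0.25q_B) ⇒ 0.9375q_B = 22.125, so q_B = 23.6.
Then q_C = 31.5 − 0.25·23.6 = 25.6.
P_B = 131 − 2·23.6 − 25.6 = 58.2.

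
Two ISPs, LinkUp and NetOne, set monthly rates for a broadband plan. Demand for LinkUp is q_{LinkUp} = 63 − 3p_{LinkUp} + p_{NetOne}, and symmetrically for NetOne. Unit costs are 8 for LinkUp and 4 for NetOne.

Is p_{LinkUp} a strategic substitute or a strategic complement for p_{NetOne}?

strategic complements

LinkUp's profit: π = (p_{LinkUp} − 8)(63 − 3p_{LinkUp} + p_{NetOne}).
∂π/∂p_{LinkUp} = 87 − 6p_{LinkUp} + p_{NetOne} = 0 ⇒ p_{LinkUp} = 14.5 + (1/6)p_{NetOne}.
The best-response slope dp_{LinkUp}/dp_{NetOne} = 1/6 > 0: the reaction function is upward-sloping, so the choices are strategic complements.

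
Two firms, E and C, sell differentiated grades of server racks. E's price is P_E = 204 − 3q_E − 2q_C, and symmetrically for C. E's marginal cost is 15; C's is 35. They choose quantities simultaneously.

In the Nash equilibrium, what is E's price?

89.625

Firm E's profit: π = q_E(204 − 3q_E − 2q_C) − 15q_E.
∂π/∂q_E = 189 − 6q_E − 2q_C = 0 ⇒ q_E = 31.5 − (1/3)q_C.
Similarly q_C = 169/6 − (1/3)q_E.
Plugging q_C into E's best response: q_E = 31.5 − (1/3)(169/6 − (1/3)q_E) ⇒ (8/9)q_E = 199/9, so q_E = 24.875.
Then q_C = 169/6 − (1/3)·24.875 = 19.875.
P_E = 204 − 3·24.875 − 2·19.875 = 89.625.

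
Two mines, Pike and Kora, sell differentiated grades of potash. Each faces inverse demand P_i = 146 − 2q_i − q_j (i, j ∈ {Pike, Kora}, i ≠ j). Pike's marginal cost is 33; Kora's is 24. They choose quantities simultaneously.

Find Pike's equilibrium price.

Mine Pike's profit: π = q_{Pike}(146 − 2q_{Pike} − q_{Kora}) − 33q_{Pike}.
∂π/∂q_{Pike} = 113 − 4q_{Pike} − q_{Kora} = 0 ⇒ q_{Pike} = 28.25 − 0.25q_{Kora}.
Similarly q_{Kora} = 30.5 − 0.25q_{Pike}.
Solving the two reaction functions simultaneously: (1 − (−0.25)(−0.25))q_{Pike} = 28.25 − 0.25·30.5, so 0.9375q_{Pike} = 20.625 and q_{Pike} = 22.
Then q_{Kora} = 30.5 − 0.25·22 = 25.
P_{Pike} = 146 − 2·22 − 25 = 77.

77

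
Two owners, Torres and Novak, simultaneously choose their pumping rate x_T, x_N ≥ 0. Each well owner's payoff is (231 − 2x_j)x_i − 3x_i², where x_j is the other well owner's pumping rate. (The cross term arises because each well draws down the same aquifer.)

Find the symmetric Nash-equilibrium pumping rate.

Torres's payoff is (231 − 2x_N)x_T − 3x_T².
∂π/∂x_T = 231 − 2x_N − 6x_T = 0, so x_T = 38.5 − (1/3)x_N.
Setting x_T = x_N in the reaction function: x_T = 38.5 − (1/3)x_T, so x_T = 38.5 / (4/3) = 28.875.

28.875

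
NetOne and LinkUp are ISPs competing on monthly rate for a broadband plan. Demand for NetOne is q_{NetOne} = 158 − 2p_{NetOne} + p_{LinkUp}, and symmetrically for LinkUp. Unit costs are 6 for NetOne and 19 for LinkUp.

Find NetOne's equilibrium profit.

NetOne's profit: π = (p_{NetOne} − 6)(158 − 2p_{NetOne} + p_{LinkUp}).
∂π/∂p_{NetOne} = 170 − 4p_{NetOne} + p_{LinkUp} = 0 ⇒ p_{NetOne} = 42.5 + 0.25p_{LinkUp}.
Similarly p_{LinkUp} = 49 + 0.25p_{NetOne}.
Plugging p_{LinkUp} into NetOne's best response: p_{NetOne} = 42.5 + 0.25(49 + 0.25p_{NetOne}) ⇒ 0.9375p_{NetOne} = 54.75, so p_{NetOne} = 58.4.
Then p_{LinkUp} = 49 + 0.25·58.4 = 63.6.
q_{NetOne} = 158 − 2·58.4 + 63.6 = 104.8.
Profit = (58.4 − 6)·104.8 = 5491.52.

5491.52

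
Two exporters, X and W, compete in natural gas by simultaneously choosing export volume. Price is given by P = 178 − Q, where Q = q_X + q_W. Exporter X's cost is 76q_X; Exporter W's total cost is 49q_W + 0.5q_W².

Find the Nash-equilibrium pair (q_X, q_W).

35.4, 31.2

Exporter X's profit: π = q_X(178 − (q_X + q_W)) − 76q_X.
∂π/∂q_X = 102 − 2q_X − q_W = 0, so q_X = 51 − 0.5q_W.
For W: ∂π/∂q_W = 129 − 3q_W − q_X = 0 ⇒ q_W = 43 − (1/3)q_X.
Solving the two reaction functions simultaneously: (1 − (−0.5)(−1/3))q_X = 51 − 0.5·43, so (5/6)q_X = 29.5 and q_X = 35.4.
Then q_W = 43 − (1/3)·35.4 = 31.2.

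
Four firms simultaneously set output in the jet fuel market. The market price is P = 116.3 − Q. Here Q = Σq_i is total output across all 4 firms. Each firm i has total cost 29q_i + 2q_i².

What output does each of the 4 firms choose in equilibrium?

A representative firm's profit is π_i = q_i(116.3 − Q) − 29q_i − 2q_i², with Q = q_i + Σ_{j≠i} q_j.
First-order condition: 87.3 − 6q_i − Σ_{j≠i} q_j = 0.
Imposing symmetry (q_j = q for all j) turns Σ_{j≠i} q_j into 3q, so 87.3 = 9q and q = 9.7.

9.7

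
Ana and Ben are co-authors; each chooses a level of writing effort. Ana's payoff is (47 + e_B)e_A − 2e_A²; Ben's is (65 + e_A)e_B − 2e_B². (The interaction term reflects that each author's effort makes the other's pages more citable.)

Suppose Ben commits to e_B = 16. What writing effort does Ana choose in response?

Expanding Ana's payoff: 47e_A + e_Be_A − 2e_A².
∂π/∂e_A = 47 + e_B − 4e_A = 0, so e_A = 11.75 + 0.25e_B.
At e_B = 16: e_A = 11.75 + 0.25·16 = 15.75.

15.75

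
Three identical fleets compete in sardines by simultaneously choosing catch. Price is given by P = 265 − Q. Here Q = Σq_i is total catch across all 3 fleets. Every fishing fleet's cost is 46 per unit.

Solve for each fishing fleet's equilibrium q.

A representative fishing fleet's profit is π_i = q_i(265 − Q) − 46q_i, with Q = q_i + Σ_{j≠i} q_j.
First-order condition: 219 − 2q_i − Σ_{j≠i} q_j = 0.
With identical fishing fleets, set every q_j = q: then 219 − 2q − 2q = 0, i.e. q = 219/4 = 54.75.

54.75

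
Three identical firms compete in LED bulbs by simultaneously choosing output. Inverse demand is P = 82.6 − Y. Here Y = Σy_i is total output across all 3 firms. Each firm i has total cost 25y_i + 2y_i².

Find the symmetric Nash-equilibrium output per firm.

A representative firm's profit is π_i = y_i(82.6 − Y) − 25y_i − 2y_i², with Y = y_i + Σ_{j≠i} y_j.
First-order condition: 57.6 − 6y_i − Σ_{j≠i} y_j = 0.
Imposing symmetry (y_j = y for all j) turns Σ_{j≠i} y_j into 2y, so 57.6 = 8y and y = 7.2.

7.2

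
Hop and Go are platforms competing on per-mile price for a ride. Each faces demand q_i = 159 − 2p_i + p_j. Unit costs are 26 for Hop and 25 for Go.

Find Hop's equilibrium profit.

3907.28

Hop's profit: π = (p_{Hop} − 26)(159 − 2p_{Hop} + p_{Go}).
∂π/∂p_{Hop} = 211 − 4p_{Hop} + p_{Go} = 0 ⇒ p_{Hop} = 52.75 + 0.25p_{Go}.
Similarly p_{Go} = 52.25 + 0.25p_{Hop}.
Plugging p_{Go} into Hop's best response: p_{Hop} = 52.75 + 0.25(52.25 + 0.25p_{Hop}) ⇒ 0.9375p_{Hop} = 65.8125, so p_{Hop} = 70.2.
Then p_{Go} = 52.25 + 0.25·70.2 = 69.8.
q_{Hop} = 159 − 2·70.2 + 69.8 = 88.4.
Profit = (70.2 − 26)·88.4 = 3907.28.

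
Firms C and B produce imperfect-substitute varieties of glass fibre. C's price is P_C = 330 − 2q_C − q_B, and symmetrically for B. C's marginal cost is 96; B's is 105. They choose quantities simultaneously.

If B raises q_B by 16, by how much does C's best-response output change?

-4

Firm C's profit: π = q_C(330 − 2q_C − q_B) − 96q_C.
∂π/∂q_C = 234 − 4q_C − q_B = 0 ⇒ q_C = 58.5 − 0.25q_B.
The reaction-function slope is −0.25, so a 16-unit rise in q_B moves q_C by −0.25 × 16 = −4. C's best response falls — the actions are strategic substitutes.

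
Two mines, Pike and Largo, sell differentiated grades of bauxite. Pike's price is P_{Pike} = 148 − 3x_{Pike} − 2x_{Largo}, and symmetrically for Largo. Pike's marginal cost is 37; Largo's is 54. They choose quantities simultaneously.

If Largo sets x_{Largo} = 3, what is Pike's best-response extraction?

17.5

Mine Pike's profit: π = x_{Pike}(148 − 3x_{Pike} − 2x_{Largo}) − 37x_{Pike}.
∂π/∂x_{Pike} = 111 − 6x_{Pike} − 2x_{Largo} = 0 ⇒ x_{Pike} = 18.5 − (1/3)x_{Largo}.
At x_{Largo} = 3: x_{Pike} = 18.5 − (1/3)·3 = 17.5.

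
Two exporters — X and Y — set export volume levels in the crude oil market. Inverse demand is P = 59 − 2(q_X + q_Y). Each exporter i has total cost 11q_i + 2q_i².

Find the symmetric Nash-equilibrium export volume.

Exporter X's profit: π = q_X(59 − 2(q_X + q_Y)) − 11q_X − 2q_X².
∂π/∂q_X = 48 − 8q_X − 2q_Y = 0, so q_X = 6 − 0.25q_Y.
The game is symmetric, so in equilibrium q_Y = q_X: the reaction function gives 1.25q_X = 6, hence q_X = 4.8.

4.8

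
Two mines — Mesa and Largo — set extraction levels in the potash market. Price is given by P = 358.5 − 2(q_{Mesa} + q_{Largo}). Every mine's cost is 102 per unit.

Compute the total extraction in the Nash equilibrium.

85.5

Mine Mesa's profit: π = q_{Mesa}(358.5 − 2(q_{Mesa} + q_{Largo})) − 102q_{Mesa}.
∂π/∂q_{Mesa} = 256.5 − 4q_{Mesa} − 2q_{Largo} = 0, so q_{Mesa} = 64.125 − 0.5q_{Largo}.
Setting q_{Mesa} = q_{Largo} in the reaction function: q_{Mesa} = 64.125 − 0.5q_{Mesa}, so q_{Mesa} = 64.125 / 1.5 = 42.75.
Total extraction: 42.75 + 42.75 = 85.5.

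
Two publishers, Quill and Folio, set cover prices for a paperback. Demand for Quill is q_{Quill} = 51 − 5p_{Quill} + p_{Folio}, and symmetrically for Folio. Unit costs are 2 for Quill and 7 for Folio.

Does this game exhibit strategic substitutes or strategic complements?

Quill's profit: π = (p_{Quill} − 2)(51 − 5p_{Quill} + p_{Folio}).
∂π/∂p_{Quill} = 61 − 10p_{Quill} + p_{Folio} = 0 ⇒ p_{Quill} = 6.1 + 0.1p_{Folio}.
The best-response slope dp_{Quill}/dp_{Folio} = 0.1 > 0: the reaction function is upward-sloping, so the choices are strategic complements.

strategic complements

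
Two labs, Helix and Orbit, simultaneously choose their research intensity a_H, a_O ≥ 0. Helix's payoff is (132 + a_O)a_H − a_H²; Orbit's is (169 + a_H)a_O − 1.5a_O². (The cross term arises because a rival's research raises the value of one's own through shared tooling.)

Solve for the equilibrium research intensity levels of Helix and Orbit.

113, 94

Expanding Helix's payoff: 132a_H + a_Oa_H − a_H².
∂π/∂a_H = 132 + a_O − 2a_H = 0, so a_H = 66 + 0.5a_O.
Likewise for Orbit: a_O = 169/3 + (1/3)a_H.
Plugging a_O into Helix's best response: a_H = 66 + 0.5(169/3 + (1/3)a_H) ⇒ (5/6)a_H = 565/6, so a_H = 113.
Then a_O = 169/3 + (1/3)·113 = 94.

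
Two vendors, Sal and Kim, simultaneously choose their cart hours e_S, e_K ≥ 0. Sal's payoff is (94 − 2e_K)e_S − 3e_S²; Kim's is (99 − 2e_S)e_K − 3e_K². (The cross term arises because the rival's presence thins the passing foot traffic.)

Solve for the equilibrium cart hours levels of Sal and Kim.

Expanding Sal's payoff: 94e_S − 2e_Ke_S − 3e_S².
∂π/∂e_S = 94 − 2e_K − 6e_S = 0, so e_S = 47/3 − (1/3)e_K.
Likewise for Kim: e_K = 16.5 − (1/3)e_S.
Solving the two reaction functions simultaneously: (1 − (−1/3)(−1/3))e_S = 47/3 − (1/3)·16.5, so (8/9)e_S = 61/6 and e_S = 11.4375.
Then e_K = 16.5 − (1/3)·11.4375 = 12.6875.

11.4375, 12.6875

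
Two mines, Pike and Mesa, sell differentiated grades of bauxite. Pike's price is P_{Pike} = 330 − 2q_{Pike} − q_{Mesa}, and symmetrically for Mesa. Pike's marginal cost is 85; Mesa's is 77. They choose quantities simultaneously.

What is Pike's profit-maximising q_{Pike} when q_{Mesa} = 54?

47.75

Mine Pike's profit: π = q_{Pike}(330 − 2q_{Pike} − q_{Mesa}) − 85q_{Pike}.
∂π/∂q_{Pike} = 245 − 4q_{Pike} − q_{Mesa} = 0 ⇒ q_{Pike} = 61.25 − 0.25q_{Mesa}.
At q_{Mesa} = 54: q_{Pike} = 61.25 − 0.25·54 = 47.75.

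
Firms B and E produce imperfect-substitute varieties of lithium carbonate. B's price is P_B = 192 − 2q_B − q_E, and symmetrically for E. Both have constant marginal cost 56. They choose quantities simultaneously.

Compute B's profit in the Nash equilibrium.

1479.68

Firm B's profit: π = q_B(192 − 2q_B − q_E) − 56q_B.
∂π/∂q_B = 136 − 4q_B − q_E = 0 ⇒ q_B = 34 − 0.25q_E.
Setting q_B = q_E in the reaction function: q_B = 34 − 0.25q_B, so q_B = 34 / 1.25 = 27.2.
P_B = 192 − 2·27.2 − 27.2 = 110.4.
Profit = (110.4 − 56)·27.2 = 1479.68.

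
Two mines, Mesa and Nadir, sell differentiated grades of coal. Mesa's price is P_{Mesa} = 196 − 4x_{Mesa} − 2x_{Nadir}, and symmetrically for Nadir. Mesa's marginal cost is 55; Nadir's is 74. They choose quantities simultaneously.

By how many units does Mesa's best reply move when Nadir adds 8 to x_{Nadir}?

-2

Mine Mesa's profit: π = x_{Mesa}(196 − 4x_{Mesa} − 2x_{Nadir}) − 55x_{Mesa}.
∂π/∂x_{Mesa} = 141 − 8x_{Mesa} − 2x_{Nadir} = 0 ⇒ x_{Mesa} = 17.625 − 0.25x_{Nadir}.
The reaction-function slope is −0.25, so an 8-unit rise in x_{Nadir} moves x_{Mesa} by −0.25 × 8 = −2. Mesa's best response falls — the actions are strategic substitutes.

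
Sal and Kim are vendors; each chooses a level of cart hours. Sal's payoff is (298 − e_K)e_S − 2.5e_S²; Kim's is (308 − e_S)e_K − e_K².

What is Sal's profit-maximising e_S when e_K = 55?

48.6

Expanding Sal's payoff: 298e_S − e_Ke_S − 2.5e_S².
∂π/∂e_S = 298 − e_K − 5e_S = 0, so e_S = 59.6 − 0.2e_K.
At e_K = 55: e_S = 59.6 − 0.2·55 = 48.6.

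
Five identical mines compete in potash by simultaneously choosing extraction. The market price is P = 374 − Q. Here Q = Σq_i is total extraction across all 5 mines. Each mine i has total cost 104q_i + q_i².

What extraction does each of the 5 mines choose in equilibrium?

33.75

A representative mine's profit is π_i = q_i(374 − Q) − 104q_i − q_i², with Q = q_i + Σ_{j≠i} q_j.
First-order condition: 270 − 4q_i − Σ_{j≠i} q_j = 0.
Imposing symmetry (q_j = q for all j) turns Σ_{j≠i} q_j into 4q, so 270 = 8q and q = 33.75.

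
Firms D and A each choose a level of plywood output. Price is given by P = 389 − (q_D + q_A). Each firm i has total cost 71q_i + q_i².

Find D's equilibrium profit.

8089.92

Firm D's profit: π = q_D(389 − (q_D + q_A)) − 71q_D − q_D².
∂π/∂q_D = 318 − 4q_D − q_A = 0, so q_D = 79.5 − 0.25q_A.
By symmetry q_A = q_D; substituting into the reaction function, 1.25q_D = 79.5 and q_D = 63.6.
Price P = 389 − 127.2 = 261.8.
D's profit: (261.8 − 71)·63.6 − (63.6)² = 8089.92.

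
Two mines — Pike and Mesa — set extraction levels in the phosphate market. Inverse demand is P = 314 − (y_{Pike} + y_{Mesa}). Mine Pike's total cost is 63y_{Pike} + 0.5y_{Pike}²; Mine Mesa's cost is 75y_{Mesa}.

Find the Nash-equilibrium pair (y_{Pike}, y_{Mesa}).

52.6, 93.2

Mine Pike's profit: π = y_{Pike}(314 − (y_{Pike} + y_{Mesa})) − 63y_{Pike} − 0.5y_{Pike}².
∂π/∂y_{Pike} = 251 − 3y_{Pike} − y_{Mesa} = 0, so y_{Pike} = 251/3 − (1/3)y_{Mesa}.
For Mesa: ∂π/∂y_{Mesa} = 239 − 2y_{Mesa} − y_{Pike} = 0 ⇒ y_{Mesa} = 119.5 − 0.5y_{Pike}.
Plugging y_{Mesa} into Pike's best response: y_{Pike} = 251/3 − (1/3)(119.5 − 0.5y_{Pike}) ⇒ (5/6)y_{Pike} = 263/6, so y_{Pike} = 52.6.
Then y_{Mesa} = 119.5 − 0.5·52.6 = 93.2.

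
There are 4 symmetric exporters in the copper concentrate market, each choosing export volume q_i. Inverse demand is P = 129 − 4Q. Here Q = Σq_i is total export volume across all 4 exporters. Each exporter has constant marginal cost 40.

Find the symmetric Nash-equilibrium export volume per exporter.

4.45

A representative exporter's profit is π_i = q_i(129 − 4Q) − 40q_i, with Q = q_i + Σ_{j≠i} q_j.
First-order condition: 89 − 8q_i − 4Σ_{j≠i} q_j = 0.
With identical exporters, set every q_j = q: then 89 − 8q − 12q = 0, i.e. q = 89/20 = 4.45.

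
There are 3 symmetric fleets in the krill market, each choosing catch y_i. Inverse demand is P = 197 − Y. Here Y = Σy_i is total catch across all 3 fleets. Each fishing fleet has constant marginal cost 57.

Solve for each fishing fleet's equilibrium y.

35

A representative fishing fleet's profit is π_i = y_i(197 − Y) − 57y_i, with Y = y_i + Σ_{j≠i} y_j.
First-order condition: 140 − 2y_i − Σ_{j≠i} y_j = 0.
Imposing symmetry (y_j = y for all j) turns Σ_{j≠i} y_j into 2y, so 140 = 4y and y = 35.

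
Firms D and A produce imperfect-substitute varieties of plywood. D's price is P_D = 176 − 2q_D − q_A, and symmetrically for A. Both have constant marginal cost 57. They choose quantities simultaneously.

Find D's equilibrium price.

104.6

Firm D's profit: π = q_D(176 − 2q_D − q_A) − 57q_D.
∂π/∂q_D = 119 − 4q_D − q_A = 0 ⇒ q_D = 29.75 − 0.25q_A.
By symmetry q_A = q_D; substituting into the reaction function, 1.25q_D = 29.75 and q_D = 23.8.
P_D = 176 − 2·23.8 − 23.8 = 104.6.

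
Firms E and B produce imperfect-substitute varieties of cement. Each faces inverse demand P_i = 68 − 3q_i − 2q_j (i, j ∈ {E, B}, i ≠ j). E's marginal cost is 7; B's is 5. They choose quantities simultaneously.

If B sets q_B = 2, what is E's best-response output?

Firm E's profit: π = q_E(68 − 3q_E − 2q_B) − 7q_E.
∂π/∂q_E = 61 − 6q_E − 2q_B = 0 ⇒ q_E = 61/6 − (1/3)q_B.
At q_B = 2: q_E = 61/6 − (1/3)·2 = 9.5.

9.5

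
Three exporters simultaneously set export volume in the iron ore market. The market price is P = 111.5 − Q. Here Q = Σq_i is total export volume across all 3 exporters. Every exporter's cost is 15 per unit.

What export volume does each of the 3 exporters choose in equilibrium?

A representative exporter's profit is π_i = q_i(111.5 − Q) − 15q_i, with Q = q_i + Σ_{j≠i} q_j.
First-order condition: 96.5 − 2q_i − Σ_{j≠i} q_j = 0.
In a symmetric equilibrium every exporter chooses the same q, so Σ_{j≠i} q_j = 2q. The condition becomes 96.5 − 4q = 0, giving q = 96.5/4 = 24.125.

24.125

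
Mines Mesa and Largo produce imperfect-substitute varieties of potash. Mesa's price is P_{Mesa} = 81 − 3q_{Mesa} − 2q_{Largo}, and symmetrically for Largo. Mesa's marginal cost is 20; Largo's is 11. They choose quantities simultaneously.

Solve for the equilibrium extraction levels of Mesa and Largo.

7.0625, 9.3125

Mine Mesa's profit: π = q_{Mesa}(81 − 3q_{Mesa} − 2q_{Largo}) − 20q_{Mesa}.
∂π/∂q_{Mesa} = 61 − 6q_{Mesa} − 2q_{Largo} = 0 ⇒ q_{Mesa} = 61/6 − (1/3)q_{Largo}.
Similarly q_{Largo} = 35/3 − (1/3)q_{Mesa}.
Plugging q_{Largo} into Mesa's best response: q_{Mesa} = 61/6 − (1/3)(35/3 − (1/3)q_{Mesa}) ⇒ (8/9)q_{Mesa} = 113/18, so q_{Mesa} = 7.0625.
Then q_{Largo} = 35/3 − (1/3)·7.0625 = 9.3125.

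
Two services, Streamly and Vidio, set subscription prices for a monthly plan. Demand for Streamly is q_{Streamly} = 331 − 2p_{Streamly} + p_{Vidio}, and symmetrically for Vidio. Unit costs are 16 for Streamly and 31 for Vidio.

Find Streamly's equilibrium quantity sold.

Streamly's profit: π = (p_{Streamly} − 16)(331 − 2p_{Streamly} + p_{Vidio}).
∂π/∂p_{Streamly} = 363 − 4p_{Streamly} + p_{Vidio} = 0 ⇒ p_{Streamly} = 90.75 + 0.25p_{Vidio}.
Similarly p_{Vidio} = 98.25 + 0.25p_{Streamly}.
Substituting the second reaction function into the first: p_{Streamly} = 90.75 + 0.25(98.25 + 0.25p_{Streamly}), which gives 0.9375p_{Streamly} = 115.3125 ⇒ p_{Streamly} = 123.
Then p_{Vidio} = 98.25 + 0.25·123 = 129.
q_{Streamly} = 331 − 2·123 + 129 = 214.

214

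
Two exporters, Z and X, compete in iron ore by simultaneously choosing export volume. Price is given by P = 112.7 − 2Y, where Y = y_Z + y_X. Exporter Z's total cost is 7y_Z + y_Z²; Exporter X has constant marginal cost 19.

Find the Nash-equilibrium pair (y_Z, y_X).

Exporter Z's profit: π = y_Z(112.7 − 2(y_Z + y_X)) − 7y_Z − y_Z².
∂π/∂y_Z = 105.7 − 6y_Z − 2y_X = 0, so y_Z = 1057/60 − (1/3)y_X.
For X: ∂π/∂y_X = 93.7 − 4y_X − 2y_Z = 0 ⇒ y_X = 23.425 − 0.5y_Z.
Substituting the second reaction function into the first: y_Z = 1057/60 − (1/3)(23.425 − 0.5y_Z), which gives (5/6)y_Z = 1177/120 ⇒ y_Z = 11.77.
Then y_X = 23.425 − 0.5·11.77 = 17.54.

11.77, 17.54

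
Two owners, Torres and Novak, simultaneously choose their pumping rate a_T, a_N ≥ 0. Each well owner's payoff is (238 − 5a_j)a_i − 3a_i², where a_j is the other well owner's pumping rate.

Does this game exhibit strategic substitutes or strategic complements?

strategic substitutes

Torres's payoff is (238 − 5a_N)a_T − 3a_T².
∂π/∂a_T = 238 − 5a_N − 6a_T = 0, so a_T = 119/3 − (5/6)a_N.
The best-response slope da_T/da_N = −5/6 < 0: the reaction function is downward-sloping, so the choices are strategic substitutes.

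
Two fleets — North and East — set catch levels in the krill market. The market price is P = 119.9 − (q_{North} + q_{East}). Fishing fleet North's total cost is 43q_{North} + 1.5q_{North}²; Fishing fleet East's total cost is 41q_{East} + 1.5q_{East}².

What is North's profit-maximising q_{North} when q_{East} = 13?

12.78

Fishing fleet North's profit: π = q_{North}(119.9 − (q_{North} + q_{East})) − 43q_{North} − 1.5q_{North}².
∂π/∂q_{North} = 76.9 − 5q_{North} − q_{East} = 0, so q_{North} = 15.38 − 0.2q_{East}.
At q_{East} = 13: q_{North} = 15.38 − 0.2·13 = 12.78.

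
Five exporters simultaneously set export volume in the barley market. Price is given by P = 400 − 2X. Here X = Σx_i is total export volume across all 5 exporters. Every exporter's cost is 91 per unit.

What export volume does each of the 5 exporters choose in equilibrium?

A representative exporter's profit is π_i = x_i(400 − 2X) − 91x_i, with X = x_i + Σ_{j≠i} x_j.
First-order condition: 309 − 4x_i − 2Σ_{j≠i} x_j = 0.
With identical exporters, set every x_j = x: then 309 − 4x − 8x = 0, i.e. x = 309/12 = 25.75.

25.75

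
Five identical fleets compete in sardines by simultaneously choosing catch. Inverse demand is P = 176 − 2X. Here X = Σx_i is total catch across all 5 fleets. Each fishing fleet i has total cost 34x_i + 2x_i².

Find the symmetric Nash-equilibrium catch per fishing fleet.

A representative fishing fleet's profit is π_i = x_i(176 − 2X) − 34x_i − 2x_i², with X = x_i + Σ_{j≠i} x_j.
First-order condition: 142 − 8x_i − 2Σ_{j≠i} x_j = 0.
Imposing symmetry (x_j = x for all j) turns Σ_{j≠i} x_j into 4x, so 142 = 16x and x = 8.875.

8.875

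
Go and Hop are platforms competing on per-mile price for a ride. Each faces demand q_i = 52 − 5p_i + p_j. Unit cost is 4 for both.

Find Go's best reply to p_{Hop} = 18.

9

Go's profit: π = (p_{Go} − 4)(52 − 5p_{Go} + p_{Hop}).
∂π/∂p_{Go} = 72 − 10p_{Go} + p_{Hop} = 0 ⇒ p_{Go} = 7.2 + 0.1p_{Hop}.
At p_{Hop} = 18: p_{Go} = 7.2 + 0.1·18 = 9.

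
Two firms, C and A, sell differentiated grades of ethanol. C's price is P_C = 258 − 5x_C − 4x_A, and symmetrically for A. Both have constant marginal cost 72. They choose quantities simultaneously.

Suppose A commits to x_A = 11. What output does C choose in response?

Firm C's profit: π = x_C(258 − 5x_C − 4x_A) − 72x_C.
∂π/∂x_C = 186 − 10x_C − 4x_A = 0 ⇒ x_C = 18.6 − 0.4x_A.
At x_A = 11: x_C = 18.6 − 0.4·11 = 14.2.

14.2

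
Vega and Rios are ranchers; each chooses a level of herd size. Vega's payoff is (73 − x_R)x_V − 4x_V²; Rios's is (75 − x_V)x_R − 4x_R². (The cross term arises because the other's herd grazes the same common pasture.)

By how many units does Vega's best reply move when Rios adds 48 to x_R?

-6

Expanding Vega's payoff: 73x_V − x_Rx_V − 4x_V².
∂π/∂x_V = 73 − x_R − 8x_V = 0, so x_V = 9.125 − 0.125x_R.
The reaction-function slope is −0.125, so a 48-unit rise in x_R moves x_V by −0.125 × 48 = −6. Vega's best response falls — the actions are strategic substitutes.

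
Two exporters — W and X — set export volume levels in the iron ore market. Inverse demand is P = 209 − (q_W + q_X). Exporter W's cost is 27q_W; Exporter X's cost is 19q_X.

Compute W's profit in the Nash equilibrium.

3364

Exporter W's profit: π = q_W(209 − (q_W + q_X)) − 27q_W.
∂π/∂q_W = 182 − 2q_W − q_X = 0, so q_W = 91 − 0.5q_X.
By the same steps for X: q_X = 95 − 0.5q_W.
Substituting the second reaction function into the first: q_W = 91 − 0.5(95 − 0.5q_W), which gives 0.75q_W = 43.5 ⇒ q_W = 58.
Then q_X = 95 − 0.5·58 = 66.
Price P = 209 − 124 = 85.
W's profit: (85 − 27)·58 = 3364.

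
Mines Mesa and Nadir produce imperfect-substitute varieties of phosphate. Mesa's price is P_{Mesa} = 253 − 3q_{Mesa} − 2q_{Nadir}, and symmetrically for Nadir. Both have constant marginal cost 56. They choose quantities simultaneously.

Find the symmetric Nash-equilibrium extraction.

24.625

Mine Mesa's profit: π = q_{Mesa}(253 − 3q_{Mesa} − 2q_{Nadir}) − 56q_{Mesa}.
∂π/∂q_{Mesa} = 197 − 6q_{Mesa} − 2q_{Nadir} = 0 ⇒ q_{Mesa} = 197/6 − (1/3)q_{Nadir}.
Setting q_{Mesa} = q_{Nadir} in the reaction function: q_{Mesa} = 197/6 − (1/3)q_{Mesa}, so q_{Mesa} = (197/6) / (4/3) = 24.625.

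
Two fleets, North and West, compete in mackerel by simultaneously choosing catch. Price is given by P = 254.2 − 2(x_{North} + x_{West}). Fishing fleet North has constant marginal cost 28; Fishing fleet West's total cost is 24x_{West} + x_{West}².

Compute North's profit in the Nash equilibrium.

4021.2512

Fishing fleet North's profit: π = x_{North}(254.2 − 2(x_{North} + x_{West})) − 28x_{North}.
∂π/∂x_{North} = 226.2 − 4x_{North} − 2x_{West} = 0, so x_{North} = 56.55 − 0.5x_{West}.
For West: ∂π/∂x_{West} = 230.2 − 6x_{West} − 2x_{North} = 0 ⇒ x_{West} = 1151/30 − (1/3)x_{North}.
Substituting the second reaction function into the first: x_{North} = 56.55 − 0.5(1151/30 − (1/3)x_{North}), which gives (5/6)x_{North} = 1121/30 ⇒ x_{North} = 44.84.
Then x_{West} = 1151/30 − (1/3)·44.84 = 23.42.
Price P = 254.2 − 2·68.26 = 117.68.
North's profit: (117.68 − 28)·44.84 = 4021.2512.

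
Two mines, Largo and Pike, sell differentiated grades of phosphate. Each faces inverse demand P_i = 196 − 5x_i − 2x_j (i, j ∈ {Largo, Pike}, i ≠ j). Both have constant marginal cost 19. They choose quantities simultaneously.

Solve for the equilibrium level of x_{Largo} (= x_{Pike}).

14.75

Mine Largo's profit: π = x_{Largo}(196 − 5x_{Largo} − 2x_{Pike}) − 19x_{Largo}.
∂π/∂x_{Largo} = 177 − 10x_{Largo} − 2x_{Pike} = 0 ⇒ x_{Largo} = 17.7 − 0.2x_{Pike}.
Setting x_{Largo} = x_{Pike} in the reaction function: x_{Largo} = 17.7 − 0.2x_{Largo}, so x_{Largo} = 17.7 / 1.2 = 14.75.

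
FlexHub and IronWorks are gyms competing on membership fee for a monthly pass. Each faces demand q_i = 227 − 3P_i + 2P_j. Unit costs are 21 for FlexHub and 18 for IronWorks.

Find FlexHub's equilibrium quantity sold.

FlexHub's profit: π = (P_{FlexHub} − 21)(227 − 3P_{FlexHub} + 2P_{IronWorks}).
∂π/∂P_{FlexHub} = 290 − 6P_{FlexHub} + 2P_{IronWorks} = 0 ⇒ P_{FlexHub} = 145/3 + (1/3)P_{IronWorks}.
Similarly P_{IronWorks} = 281/6 + (1/3)P_{FlexHub}.
Substituting the second reaction function into the first: P_{FlexHub} = 145/3 + (1/3)(281/6 + (1/3)P_{FlexHub}), which gives (8/9)P_{FlexHub} = 1151/18 ⇒ P_{FlexHub} = 71.9375.
Then P_{IronWorks} = 281/6 + (1/3)·71.9375 = 70.8125.
q_{FlexHub} = 227 − 3·71.9375 + 2·70.8125 = 152.8125.

152.8125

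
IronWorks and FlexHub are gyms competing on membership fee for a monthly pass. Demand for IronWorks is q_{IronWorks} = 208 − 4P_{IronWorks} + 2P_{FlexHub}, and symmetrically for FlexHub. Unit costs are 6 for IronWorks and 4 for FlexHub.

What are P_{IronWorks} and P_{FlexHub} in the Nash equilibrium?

IronWorks's profit: π = (P_{IronWorks} − 6)(208 − 4P_{IronWorks} + 2P_{FlexHub}).
∂π/∂P_{IronWorks} = 232 − 8P_{IronWorks} + 2P_{FlexHub} = 0 ⇒ P_{IronWorks} = 29 + 0.25P_{FlexHub}.
Similarly P_{FlexHub} = 28 + 0.25P_{IronWorks}.
Substituting the second reaction function into the first: P_{IronWorks} = 29 + 0.25(28 + 0.25P_{IronWorks}), which gives 0.9375P_{IronWorks} = 36 ⇒ P_{IronWorks} = 38.4.
Then P_{FlexHub} = 28 + 0.25·38.4 = 37.6.

38.4, 37.6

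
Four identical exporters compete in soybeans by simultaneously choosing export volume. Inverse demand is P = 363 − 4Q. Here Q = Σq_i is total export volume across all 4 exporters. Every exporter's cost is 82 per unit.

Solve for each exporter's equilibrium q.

A representative exporter's profit is π_i = q_i(363 − 4Q) − 82q_i, with Q = q_i + Σ_{j≠i} q_j.
First-order condition: 281 − 8q_i − 4Σ_{j≠i} q_j = 0.
With identical exporters, set every q_j = q: then 281 − 8q − 12q = 0, i.e. q = 281/20 = 14.05.

14.05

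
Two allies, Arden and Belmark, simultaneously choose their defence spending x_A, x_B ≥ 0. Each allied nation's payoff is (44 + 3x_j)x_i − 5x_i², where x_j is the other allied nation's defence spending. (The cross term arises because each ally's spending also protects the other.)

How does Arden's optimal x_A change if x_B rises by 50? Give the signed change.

15

Arden's payoff is (44 + 3x_B)x_A − 5x_A².
∂π/∂x_A = 44 + 3x_B − 10x_A = 0, so x_A = 4.4 + 0.3x_B.
The reaction-function slope is 0.3, so a 50-unit rise in x_B moves x_A by 0.3 × 50 = 15. Arden's best response rises — the actions are strategic complements.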